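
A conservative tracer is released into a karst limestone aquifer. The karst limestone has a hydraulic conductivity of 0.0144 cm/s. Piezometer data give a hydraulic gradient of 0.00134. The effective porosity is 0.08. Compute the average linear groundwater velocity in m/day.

0.208

Convert K: 0.0144 cm/s × 864 = 12.44 m/day.
Hydraulic gradient i = 0.00134.
Darcy flux q = K · i = 12.44 × 0.001340 = 0.01667 m/day.
Seepage velocity v = q / n_e = 0.01667 / 0.08 = 0.2084 m/day.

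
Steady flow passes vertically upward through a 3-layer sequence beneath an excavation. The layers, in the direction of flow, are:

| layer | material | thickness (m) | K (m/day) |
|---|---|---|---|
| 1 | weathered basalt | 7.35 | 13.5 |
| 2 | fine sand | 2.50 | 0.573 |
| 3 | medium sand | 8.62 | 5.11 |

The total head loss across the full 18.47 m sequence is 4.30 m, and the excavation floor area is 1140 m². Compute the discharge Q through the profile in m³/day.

743

Flow is perpendicular to layering, so the layers act in series and the equivalent K is the thickness-weighted harmonic mean.
Total thickness L = 7.35 + 2.50 + 8.62 = 18.47 m.
Σ(b_i/K_i) = 7.35/13.5 + 2.50/0.573 + 8.62/5.11 = 6.594 d.
K_eq = L / Σ(b_i/K_i) = 18.47 / 6.594 = 2.801 m/day.
Q = K_eq · A · (Δh/L) = 2.801 × 1140 × (4.30/18.47) = 743.4 m³/day.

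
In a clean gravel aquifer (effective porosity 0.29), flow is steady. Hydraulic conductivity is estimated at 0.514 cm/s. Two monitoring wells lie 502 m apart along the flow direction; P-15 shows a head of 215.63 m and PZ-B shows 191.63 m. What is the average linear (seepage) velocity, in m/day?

73.2

Convert K: 0.514 cm/s × 864 = 444.1 m/day.
Hydraulic gradient i = (215.63 − 191.63) / 502 = 24 / 502 = 0.04781.
Darcy flux q = K · i = 444.1 × 0.04781 = 21.23 m/day.
Seepage velocity v = q / n_e = 21.23 / 0.29 = 73.21 m/day.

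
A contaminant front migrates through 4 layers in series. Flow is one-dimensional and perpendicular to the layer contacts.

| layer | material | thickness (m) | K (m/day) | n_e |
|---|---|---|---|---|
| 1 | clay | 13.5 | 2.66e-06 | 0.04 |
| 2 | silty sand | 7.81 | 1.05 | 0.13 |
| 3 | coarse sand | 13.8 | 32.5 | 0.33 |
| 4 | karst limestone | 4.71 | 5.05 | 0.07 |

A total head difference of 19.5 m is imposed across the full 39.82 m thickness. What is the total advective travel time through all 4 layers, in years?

4590

With flow normal to the layers, continuity requires the same specific discharge q through every layer.
Σ(b_i/K_i) = 13.5/2.66e-06 + 7.81/1.05 + 13.8/32.5 + 4.71/5.05 = 5.075e+06 d.
q = Δh / Σ(b_i/K_i) = 19.5 / 5.075e+06 = 3.842e-06 m/day.
In each layer the seepage velocity is v_i = q/n_i, so the layer transit time is t_i = b_i·n_i / q:
  layer 1 (clay): t_1 = 13.5 × 0.04 / 3.842e-06 = 1.405e+05 d
  layer 2 (silty sand): t_2 = 7.81 × 0.13 / 3.842e-06 = 2.642e+05 d
  layer 3 (coarse sand): t_3 = 13.8 × 0.33 / 3.842e-06 = 1.185e+06 d
  layer 4 (karst limestone): t_4 = 4.71 × 0.07 / 3.842e-06 = 85810 d
Total t = Σ t_i = 1.676e+06 days = 4588 years.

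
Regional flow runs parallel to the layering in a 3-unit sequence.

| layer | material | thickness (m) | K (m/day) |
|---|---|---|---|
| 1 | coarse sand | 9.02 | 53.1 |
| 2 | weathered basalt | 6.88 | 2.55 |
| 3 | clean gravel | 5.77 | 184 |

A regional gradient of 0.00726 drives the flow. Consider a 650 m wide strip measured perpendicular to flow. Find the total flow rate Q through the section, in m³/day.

7350

Flow is parallel to layering, so each bed carries its own Darcy discharge and the transmissivities add.
Σ(K_i·b_i) = 53.1×9.02 + 2.55×6.88 + 184×5.77 = 1558 m²/day.
Hydraulic gradient i = 0.00726.
Q = Σ(K_i·b_i) · W · i = 1558 × 650 × 0.007260 = 7353 m³/day.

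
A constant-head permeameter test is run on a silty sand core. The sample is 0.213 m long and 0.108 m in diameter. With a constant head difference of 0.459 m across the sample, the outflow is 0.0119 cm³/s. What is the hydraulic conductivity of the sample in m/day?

0.0521

Cross-sectional area A = π·(d/2)² = π × (0.108/2)² = 0.009161 m².
Convert discharge: 0.0119 cm³/s = 1.190e-08 m³/s.
Darcy's law rearranged: K = Q·L / (A·Δh) = 1.190e-08 × 0.213 / (0.009161 × 0.459) = 6.028e-07 m/s = 0.05208 m/day.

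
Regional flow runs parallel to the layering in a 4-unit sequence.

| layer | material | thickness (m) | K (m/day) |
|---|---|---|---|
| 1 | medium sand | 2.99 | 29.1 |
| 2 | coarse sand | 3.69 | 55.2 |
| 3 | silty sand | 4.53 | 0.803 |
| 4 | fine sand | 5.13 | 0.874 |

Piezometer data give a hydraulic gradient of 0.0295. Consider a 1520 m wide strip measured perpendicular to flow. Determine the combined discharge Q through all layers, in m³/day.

13400

Flow is parallel to layering, so each bed carries its own Darcy discharge and the transmissivities add.
Σ(K_i·b_i) = 29.1×2.99 + 55.2×3.69 + 0.803×4.53 + 0.874×5.13 = 298.8 m²/day.
Hydraulic gradient i = 0.0295.
Q = Σ(K_i·b_i) · W · i = 298.8 × 1520 × 0.02950 = 13399 m³/day.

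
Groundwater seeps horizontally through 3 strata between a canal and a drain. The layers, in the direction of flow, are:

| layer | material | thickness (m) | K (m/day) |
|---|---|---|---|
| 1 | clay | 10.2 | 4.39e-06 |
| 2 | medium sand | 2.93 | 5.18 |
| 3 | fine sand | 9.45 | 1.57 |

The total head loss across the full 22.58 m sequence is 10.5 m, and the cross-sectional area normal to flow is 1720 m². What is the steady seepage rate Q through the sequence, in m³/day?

Flow is perpendicular to layering, so the layers act in series and the equivalent K is the thickness-weighted harmonic mean.
Total thickness L = 10.2 + 2.93 + 9.45 = 22.58 m.
Σ(b_i/K_i) = 10.2/4.39e-06 + 2.93/5.18 + 9.45/1.57 = 2.323e+06 d.
K_eq = L / Σ(b_i/K_i) = 22.58 / 2.323e+06 = 9.718e-06 m/day.
Q = K_eq · A · (Δh/L) = 9.718e-06 × 1720 × (10.5/22.58) = 0.007773 m³/day.

0.00777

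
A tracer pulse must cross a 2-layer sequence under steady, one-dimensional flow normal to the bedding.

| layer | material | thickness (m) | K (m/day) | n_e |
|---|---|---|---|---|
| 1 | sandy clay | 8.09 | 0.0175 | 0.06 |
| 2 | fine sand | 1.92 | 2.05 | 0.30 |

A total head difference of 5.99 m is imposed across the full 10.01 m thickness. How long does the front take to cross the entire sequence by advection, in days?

82.1

With flow normal to the layers, continuity requires the same specific discharge q through every layer.
Σ(b_i/K_i) = 8.09/0.0175 + 1.92/2.05 = 463.2 d.
q = Δh / Σ(b_i/K_i) = 5.99 / 463.2 = 0.01293 m/day.
In each layer the seepage velocity is v_i = q/n_i, so the layer transit time is t_i = b_i·n_i / q:
  layer 1 (sandy clay): t_1 = 8.09 × 0.06 / 0.01293 = 37.54 d
  layer 2 (fine sand): t_2 = 1.92 × 0.30 / 0.01293 = 44.54 d
Total t = Σ t_i = 82.08 days.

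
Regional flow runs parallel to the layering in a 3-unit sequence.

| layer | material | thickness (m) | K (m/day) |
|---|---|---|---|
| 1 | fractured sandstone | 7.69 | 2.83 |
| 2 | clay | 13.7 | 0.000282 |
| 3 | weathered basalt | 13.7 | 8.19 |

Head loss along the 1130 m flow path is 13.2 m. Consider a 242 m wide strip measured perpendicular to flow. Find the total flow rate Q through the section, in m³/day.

Flow is parallel to layering, so each bed carries its own Darcy discharge and the transmissivities add.
Σ(K_i·b_i) = 2.83×7.69 + 0.000282×13.7 + 8.19×13.7 = 134.0 m²/day.
Hydraulic gradient i = Δh / L = 13.2 / 1130 = 0.01168.
Q = Σ(K_i·b_i) · W · i = 134.0 × 242 × 0.01168 = 378.7 m³/day.

379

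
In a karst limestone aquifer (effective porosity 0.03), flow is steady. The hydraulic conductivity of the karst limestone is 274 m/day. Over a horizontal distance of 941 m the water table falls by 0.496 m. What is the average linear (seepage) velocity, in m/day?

4.81

Hydraulic gradient i = Δh / L = 0.496 / 941 = 0.0005271.
Darcy flux q = K · i = 274.0 × 0.0005271 = 0.1444 m/day.
Seepage velocity v = q / n_e = 0.1444 / 0.03 = 4.814 m/day.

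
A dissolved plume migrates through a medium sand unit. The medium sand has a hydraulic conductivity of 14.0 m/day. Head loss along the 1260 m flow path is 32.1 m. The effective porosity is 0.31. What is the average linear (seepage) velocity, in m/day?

Hydraulic gradient i = Δh / L = 32.1 / 1260 = 0.02548.
Darcy flux q = K · i = 14.00 × 0.02548 = 0.3567 m/day.
Seepage velocity v = q / n_e = 0.3567 / 0.31 = 1.151 m/day.

1.15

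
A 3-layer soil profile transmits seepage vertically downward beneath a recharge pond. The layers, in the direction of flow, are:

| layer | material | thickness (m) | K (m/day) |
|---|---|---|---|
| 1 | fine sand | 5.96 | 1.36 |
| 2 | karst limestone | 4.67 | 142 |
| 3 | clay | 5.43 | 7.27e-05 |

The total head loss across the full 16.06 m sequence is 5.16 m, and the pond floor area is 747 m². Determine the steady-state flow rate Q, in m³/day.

0.0516

Flow is perpendicular to layering, so the layers act in series and the equivalent K is the thickness-weighted harmonic mean.
Total thickness L = 5.96 + 4.67 + 5.43 = 16.06 m.
Σ(b_i/K_i) = 5.96/1.36 + 4.67/142 + 5.43/7.27e-05 = 74695 d.
K_eq = L / Σ(b_i/K_i) = 16.06 / 74695 = 0.0002150 m/day.
Q = K_eq · A · (Δh/L) = 0.0002150 × 747 × (5.16/16.06) = 0.05160 m³/day.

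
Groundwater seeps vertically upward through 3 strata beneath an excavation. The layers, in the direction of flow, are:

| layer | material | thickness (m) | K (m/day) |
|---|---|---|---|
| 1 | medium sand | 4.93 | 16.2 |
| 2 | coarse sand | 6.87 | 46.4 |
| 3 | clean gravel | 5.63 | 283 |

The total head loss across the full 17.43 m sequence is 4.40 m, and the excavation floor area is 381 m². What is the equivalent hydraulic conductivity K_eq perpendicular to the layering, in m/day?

Flow is perpendicular to layering, so the layers act in series and the equivalent K is the thickness-weighted harmonic mean.
Total thickness L = 4.93 + 6.87 + 5.63 = 17.43 m.
Σ(b_i/K_i) = 4.93/16.2 + 6.87/46.4 + 5.63/283 = 0.4723 d.
K_eq = L / Σ(b_i/K_i) = 17.43 / 0.4723 = 36.91 m/day.

36.9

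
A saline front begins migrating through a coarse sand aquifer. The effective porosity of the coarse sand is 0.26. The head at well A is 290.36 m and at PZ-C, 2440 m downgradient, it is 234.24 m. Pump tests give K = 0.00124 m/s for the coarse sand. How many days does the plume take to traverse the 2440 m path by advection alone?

257

Convert K: 0.00124 m/s × 86400 = 107.1 m/day.
Hydraulic gradient i = (290.36 − 234.24) / 2440 = 56.12 / 2440 = 0.02300.
Darcy flux q = K · i = 107.1 × 0.02300 = 2.464 m/day.
Seepage velocity v = q / n_e = 2.464 / 0.26 = 9.477 m/day.
Travel time t = L / v = 2440 / 9.477 = 257.5 days.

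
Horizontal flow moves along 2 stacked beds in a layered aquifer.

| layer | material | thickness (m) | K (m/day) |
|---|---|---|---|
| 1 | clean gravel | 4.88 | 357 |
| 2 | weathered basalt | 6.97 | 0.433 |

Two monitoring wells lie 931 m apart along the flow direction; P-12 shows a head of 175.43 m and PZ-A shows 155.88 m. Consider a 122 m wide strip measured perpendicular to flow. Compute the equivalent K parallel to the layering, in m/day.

147

Flow is parallel to layering, so each bed carries its own Darcy discharge and the transmissivities add.
Σ(K_i·b_i) = 357×4.88 + 0.433×6.97 = 1745 m²/day.
Total thickness b = 11.85 m, so K_eq = Σ(K_i·b_i)/b = 147.3 m/day.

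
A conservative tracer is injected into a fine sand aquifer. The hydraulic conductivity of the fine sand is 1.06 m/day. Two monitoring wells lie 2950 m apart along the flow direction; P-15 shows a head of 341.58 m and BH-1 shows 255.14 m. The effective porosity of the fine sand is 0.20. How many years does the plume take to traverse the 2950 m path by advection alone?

Hydraulic gradient i = (341.58 − 255.14) / 2950 = 86.44 / 2950 = 0.02930.
Darcy flux q = K · i = 1.060 × 0.02930 = 0.03106 m/day.
Seepage velocity v = q / n_e = 0.03106 / 0.20 = 0.1553 m/day.
Travel time t = L / v = 2950 / 0.1553 = 18996 days = 52.01 years.

52.0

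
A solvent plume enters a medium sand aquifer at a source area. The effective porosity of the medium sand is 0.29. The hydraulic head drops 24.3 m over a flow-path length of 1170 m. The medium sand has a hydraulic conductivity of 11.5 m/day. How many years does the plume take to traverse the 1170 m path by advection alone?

Hydraulic gradient i = Δh / L = 24.3 / 1170 = 0.02077.
Darcy flux q = K · i = 11.50 × 0.02077 = 0.2388 m/day.
Seepage velocity v = q / n_e = 0.2388 / 0.29 = 0.8236 m/day.
Travel time t = L / v = 1170 / 0.8236 = 1421 days = 3.889 years.

3.89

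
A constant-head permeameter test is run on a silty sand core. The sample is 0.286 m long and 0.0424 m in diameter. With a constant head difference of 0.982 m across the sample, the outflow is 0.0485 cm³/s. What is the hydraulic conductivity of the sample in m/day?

0.864

Cross-sectional area A = π·(d/2)² = π × (0.0424/2)² = 0.001412 m².
Convert discharge: 0.0485 cm³/s = 4.850e-08 m³/s.
Darcy's law rearranged: K = Q·L / (A·Δh) = 4.850e-08 × 0.286 / (0.001412 × 0.982) = 1.000e-05 m/s = 0.8643 m/day.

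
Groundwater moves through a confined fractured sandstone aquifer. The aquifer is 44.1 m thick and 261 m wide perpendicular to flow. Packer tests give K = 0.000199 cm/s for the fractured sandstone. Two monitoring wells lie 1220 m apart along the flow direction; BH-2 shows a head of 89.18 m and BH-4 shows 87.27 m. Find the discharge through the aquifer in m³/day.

Convert K: 0.000199 cm/s × 864 = 0.1719 m/day.
Cross-sectional area A = 261 × 44.1 = 11510 m².
Hydraulic gradient i = (89.18 − 87.27) / 1220 = 1.91 / 1220 = 0.001566.
Darcy's law: Q = K · A · i = 0.1719 × 11510 × 0.001566 = 3.098 m³/day.

3.10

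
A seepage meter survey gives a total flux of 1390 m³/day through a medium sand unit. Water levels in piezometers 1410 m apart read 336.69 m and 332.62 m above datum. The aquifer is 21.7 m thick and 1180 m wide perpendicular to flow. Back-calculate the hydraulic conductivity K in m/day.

Cross-sectional area A = 1180 × 21.7 = 25606 m².
Hydraulic gradient i = (336.69 − 332.62) / 1410 = 4.07 / 1410 = 0.002887.
From Q = K·A·i, K = Q / (A·i) = 1390 / (25606 × 0.002887) = 18.81 m/day.

18.8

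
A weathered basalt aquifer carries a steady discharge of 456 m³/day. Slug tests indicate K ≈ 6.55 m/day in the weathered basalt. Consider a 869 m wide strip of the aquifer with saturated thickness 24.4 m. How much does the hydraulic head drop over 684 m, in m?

2.25

Cross-sectional area A = 869 × 24.4 = 21204 m².
From Q = K·A·i, i = Q / (K·A) = 456 / (6.550 × 21204) = 0.003283.
Head loss Δh = i · L = 0.003283 × 684 = 2.246 m.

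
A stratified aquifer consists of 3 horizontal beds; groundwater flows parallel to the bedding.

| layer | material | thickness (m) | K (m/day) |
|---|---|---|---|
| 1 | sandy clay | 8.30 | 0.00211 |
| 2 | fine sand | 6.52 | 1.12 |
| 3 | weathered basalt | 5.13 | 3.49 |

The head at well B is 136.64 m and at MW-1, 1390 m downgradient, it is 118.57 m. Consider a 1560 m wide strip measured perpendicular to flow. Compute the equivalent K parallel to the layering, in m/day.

1.26

Flow is parallel to layering, so each bed carries its own Darcy discharge and the transmissivities add.
Σ(K_i·b_i) = 0.00211×8.30 + 1.12×6.52 + 3.49×5.13 = 25.22 m²/day.
Total thickness b = 19.95 m, so K_eq = Σ(K_i·b_i)/b = 1.264 m/day.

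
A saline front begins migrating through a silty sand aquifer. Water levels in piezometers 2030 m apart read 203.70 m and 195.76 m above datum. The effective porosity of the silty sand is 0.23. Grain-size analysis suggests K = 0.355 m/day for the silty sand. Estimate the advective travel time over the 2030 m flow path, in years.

Hydraulic gradient i = (203.70 − 195.76) / 2030 = 7.94 / 2030 = 0.003911.
Darcy flux q = K · i = 0.3550 × 0.003911 = 0.001389 m/day.
Seepage velocity v = q / n_e = 0.001389 / 0.23 = 0.006037 m/day.
Travel time t = L / v = 2030 / 0.006037 = 3.363e+05 days = 920.6 years.

921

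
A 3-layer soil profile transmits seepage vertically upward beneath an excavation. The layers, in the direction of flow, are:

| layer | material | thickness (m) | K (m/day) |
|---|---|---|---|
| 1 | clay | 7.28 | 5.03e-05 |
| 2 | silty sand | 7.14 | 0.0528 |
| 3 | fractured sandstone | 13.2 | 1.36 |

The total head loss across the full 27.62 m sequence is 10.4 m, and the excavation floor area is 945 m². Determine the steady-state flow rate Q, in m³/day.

Flow is perpendicular to layering, so the layers act in series and the equivalent K is the thickness-weighted harmonic mean.
Total thickness L = 7.28 + 7.14 + 13.2 = 27.62 m.
Σ(b_i/K_i) = 7.28/5.03e-05 + 7.14/0.0528 + 13.2/1.36 = 1.449e+05 d.
K_eq = L / Σ(b_i/K_i) = 27.62 / 1.449e+05 = 0.0001906 m/day.
Q = K_eq · A · (Δh/L) = 0.0001906 × 945 × (10.4/27.62) = 0.06784 m³/day.

0.0678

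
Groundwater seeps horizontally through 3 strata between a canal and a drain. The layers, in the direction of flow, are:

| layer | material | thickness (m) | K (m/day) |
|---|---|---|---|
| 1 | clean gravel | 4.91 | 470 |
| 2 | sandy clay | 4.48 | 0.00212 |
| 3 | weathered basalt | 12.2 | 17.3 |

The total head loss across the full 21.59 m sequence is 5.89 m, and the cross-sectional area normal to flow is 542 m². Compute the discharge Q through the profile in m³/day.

Flow is perpendicular to layering, so the layers act in series and the equivalent K is the thickness-weighted harmonic mean.
Total thickness L = 4.91 + 4.48 + 12.2 = 21.59 m.
Σ(b_i/K_i) = 4.91/470 + 4.48/0.00212 + 12.2/17.3 = 2114 d.
K_eq = L / Σ(b_i/K_i) = 21.59 / 2114 = 0.01021 m/day.
Q = K_eq · A · (Δh/L) = 0.01021 × 542 × (5.89/21.59) = 1.510 m³/day.

1.51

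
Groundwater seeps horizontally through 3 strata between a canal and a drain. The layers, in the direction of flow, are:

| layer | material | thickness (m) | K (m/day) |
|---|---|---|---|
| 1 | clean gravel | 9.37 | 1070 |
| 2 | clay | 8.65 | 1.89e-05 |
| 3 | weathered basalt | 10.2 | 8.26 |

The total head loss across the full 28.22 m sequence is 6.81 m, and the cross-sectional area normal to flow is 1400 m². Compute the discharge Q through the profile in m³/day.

0.0208

Flow is perpendicular to layering, so the layers act in series and the equivalent K is the thickness-weighted harmonic mean.
Total thickness L = 9.37 + 8.65 + 10.2 = 28.22 m.
Σ(b_i/K_i) = 9.37/1070 + 8.65/1.89e-05 + 10.2/8.26 = 4.577e+05 d.
K_eq = L / Σ(b_i/K_i) = 28.22 / 4.577e+05 = 6.166e-05 m/day.
Q = K_eq · A · (Δh/L) = 6.166e-05 × 1400 × (6.81/28.22) = 0.02083 m³/day.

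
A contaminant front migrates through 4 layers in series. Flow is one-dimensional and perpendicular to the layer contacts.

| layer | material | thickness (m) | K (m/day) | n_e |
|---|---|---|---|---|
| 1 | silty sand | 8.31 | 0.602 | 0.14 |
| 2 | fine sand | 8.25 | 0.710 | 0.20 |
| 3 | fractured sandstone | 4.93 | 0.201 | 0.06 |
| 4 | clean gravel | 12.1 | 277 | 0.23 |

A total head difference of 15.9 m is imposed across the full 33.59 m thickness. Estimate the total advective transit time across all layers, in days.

With flow normal to the layers, continuity requires the same specific discharge q through every layer.
Σ(b_i/K_i) = 8.31/0.602 + 8.25/0.710 + 4.93/0.201 + 12.1/277 = 49.99 d.
q = Δh / Σ(b_i/K_i) = 15.9 / 49.99 = 0.3180 m/day.
In each layer the seepage velocity is v_i = q/n_i, so the layer transit time is t_i = b_i·n_i / q:
  layer 1 (silty sand): t_1 = 8.31 × 0.14 / 0.3180 = 3.658 d
  layer 2 (fine sand): t_2 = 8.25 × 0.20 / 0.3180 = 5.188 d
  layer 3 (fractured sandstone): t_3 = 4.93 × 0.06 / 0.3180 = 0.9301 d
  layer 4 (clean gravel): t_4 = 12.1 × 0.23 / 0.3180 = 8.751 d
Total t = Σ t_i = 18.53 days.

18.5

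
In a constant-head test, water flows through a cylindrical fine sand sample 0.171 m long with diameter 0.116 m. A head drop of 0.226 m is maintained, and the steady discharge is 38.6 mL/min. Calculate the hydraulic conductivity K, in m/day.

Cross-sectional area A = π·(d/2)² = π × (0.116/2)² = 0.01057 m².
Convert discharge: 38.6 mL/min = 6.433e-07 m³/s.
Darcy's law rearranged: K = Q·L / (A·Δh) = 6.433e-07 × 0.171 / (0.01057 × 0.226) = 4.606e-05 m/s = 3.980 m/day.

3.98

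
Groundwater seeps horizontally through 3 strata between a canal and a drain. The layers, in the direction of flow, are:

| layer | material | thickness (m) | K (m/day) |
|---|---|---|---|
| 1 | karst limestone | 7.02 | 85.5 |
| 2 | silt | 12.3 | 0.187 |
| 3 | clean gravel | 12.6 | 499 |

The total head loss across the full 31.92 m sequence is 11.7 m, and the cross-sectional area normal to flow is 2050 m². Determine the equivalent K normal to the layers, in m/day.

0.484

Flow is perpendicular to layering, so the layers act in series and the equivalent K is the thickness-weighted harmonic mean.
Total thickness L = 7.02 + 12.3 + 12.6 = 31.92 m.
Σ(b_i/K_i) = 7.02/85.5 + 12.3/0.187 + 12.6/499 = 65.88 d.
K_eq = L / Σ(b_i/K_i) = 31.92 / 65.88 = 0.4845 m/day.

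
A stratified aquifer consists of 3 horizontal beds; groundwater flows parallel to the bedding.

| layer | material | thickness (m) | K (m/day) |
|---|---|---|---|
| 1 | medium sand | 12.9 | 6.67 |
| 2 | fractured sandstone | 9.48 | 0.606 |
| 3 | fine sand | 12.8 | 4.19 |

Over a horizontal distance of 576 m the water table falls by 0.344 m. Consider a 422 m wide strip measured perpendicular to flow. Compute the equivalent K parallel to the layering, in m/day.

4.13

Flow is parallel to layering, so each bed carries its own Darcy discharge and the transmissivities add.
Σ(K_i·b_i) = 6.67×12.9 + 0.606×9.48 + 4.19×12.8 = 145.4 m²/day.
Total thickness b = 35.18 m, so K_eq = Σ(K_i·b_i)/b = 4.134 m/day.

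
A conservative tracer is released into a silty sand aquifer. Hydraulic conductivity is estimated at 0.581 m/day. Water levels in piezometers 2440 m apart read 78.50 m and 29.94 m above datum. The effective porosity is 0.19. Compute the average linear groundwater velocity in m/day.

Hydraulic gradient i = (78.50 − 29.94) / 2440 = 48.56 / 2440 = 0.01990.
Darcy flux q = K · i = 0.5810 × 0.01990 = 0.01156 m/day.
Seepage velocity v = q / n_e = 0.01156 / 0.19 = 0.06086 m/day.

0.0609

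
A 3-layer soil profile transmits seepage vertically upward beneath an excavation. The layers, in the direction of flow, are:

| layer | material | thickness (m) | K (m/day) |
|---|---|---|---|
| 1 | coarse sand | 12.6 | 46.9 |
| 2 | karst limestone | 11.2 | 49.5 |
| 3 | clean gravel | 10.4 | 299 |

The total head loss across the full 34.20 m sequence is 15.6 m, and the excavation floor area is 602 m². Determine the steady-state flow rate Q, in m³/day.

Flow is perpendicular to layering, so the layers act in series and the equivalent K is the thickness-weighted harmonic mean.
Total thickness L = 12.6 + 11.2 + 10.4 = 34.20 m.
Σ(b_i/K_i) = 12.6/46.9 + 11.2/49.5 + 10.4/299 = 0.5297 d.
K_eq = L / Σ(b_i/K_i) = 34.20 / 0.5297 = 64.56 m/day.
Q = K_eq · A · (Δh/L) = 64.56 × 602 × (15.6/34.20) = 17729 m³/day.

17700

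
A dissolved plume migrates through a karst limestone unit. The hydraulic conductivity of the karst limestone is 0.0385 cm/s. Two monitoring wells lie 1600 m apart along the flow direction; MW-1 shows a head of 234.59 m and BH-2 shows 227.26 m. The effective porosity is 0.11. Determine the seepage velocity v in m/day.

Convert K: 0.0385 cm/s × 864 = 33.26 m/day.
Hydraulic gradient i = (234.59 − 227.26) / 1600 = 7.33 / 1600 = 0.004581.
Darcy flux q = K · i = 33.26 × 0.004581 = 0.1524 m/day.
Seepage velocity v = q / n_e = 0.1524 / 0.11 = 1.385 m/day.

1.39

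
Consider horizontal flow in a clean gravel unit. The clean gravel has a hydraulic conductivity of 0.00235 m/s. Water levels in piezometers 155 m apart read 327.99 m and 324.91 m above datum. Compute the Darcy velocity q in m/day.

4.03

Convert K: 0.00235 m/s × 86400 = 203.0 m/day.
Hydraulic gradient i = (327.99 − 324.91) / 155 = 3.08 / 155 = 0.01987.
Specific discharge q = K · i = 203.0 × 0.01987 = 4.035 m/day.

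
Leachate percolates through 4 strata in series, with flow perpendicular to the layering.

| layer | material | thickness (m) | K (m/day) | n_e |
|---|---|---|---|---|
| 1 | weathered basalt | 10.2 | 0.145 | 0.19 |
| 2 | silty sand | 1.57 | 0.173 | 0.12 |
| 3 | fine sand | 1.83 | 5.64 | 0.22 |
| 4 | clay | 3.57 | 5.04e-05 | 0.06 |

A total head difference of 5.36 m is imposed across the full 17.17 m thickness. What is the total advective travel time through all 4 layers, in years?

99.4

With flow normal to the layers, continuity requires the same specific discharge q through every layer.
Σ(b_i/K_i) = 10.2/0.145 + 1.57/0.173 + 1.83/5.64 + 3.57/5.04e-05 = 70913 d.
q = Δh / Σ(b_i/K_i) = 5.36 / 70913 = 7.559e-05 m/day.
In each layer the seepage velocity is v_i = q/n_i, so the layer transit time is t_i = b_i·n_i / q:
  layer 1 (weathered basalt): t_1 = 10.2 × 0.19 / 7.559e-05 = 25640 d
  layer 2 (silty sand): t_2 = 1.57 × 0.12 / 7.559e-05 = 2493 d
  layer 3 (fine sand): t_3 = 1.83 × 0.22 / 7.559e-05 = 5326 d
  layer 4 (clay): t_4 = 3.57 × 0.06 / 7.559e-05 = 2834 d
Total t = Σ t_i = 36293 days = 99.36 years.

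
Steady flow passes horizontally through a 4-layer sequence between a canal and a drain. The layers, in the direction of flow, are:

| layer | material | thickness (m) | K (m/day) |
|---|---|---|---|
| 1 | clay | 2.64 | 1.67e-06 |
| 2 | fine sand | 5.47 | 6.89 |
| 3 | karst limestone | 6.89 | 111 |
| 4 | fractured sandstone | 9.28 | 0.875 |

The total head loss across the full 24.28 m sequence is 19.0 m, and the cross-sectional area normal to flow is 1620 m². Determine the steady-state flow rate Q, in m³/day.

0.0195

Flow is perpendicular to layering, so the layers act in series and the equivalent K is the thickness-weighted harmonic mean.
Total thickness L = 2.64 + 5.47 + 6.89 + 9.28 = 24.28 m.
Σ(b_i/K_i) = 2.64/1.67e-06 + 5.47/6.89 + 6.89/111 + 9.28/0.875 = 1.581e+06 d.
K_eq = L / Σ(b_i/K_i) = 24.28 / 1.581e+06 = 1.536e-05 m/day.
Q = K_eq · A · (Δh/L) = 1.536e-05 × 1620 × (19.0/24.28) = 0.01947 m³/day.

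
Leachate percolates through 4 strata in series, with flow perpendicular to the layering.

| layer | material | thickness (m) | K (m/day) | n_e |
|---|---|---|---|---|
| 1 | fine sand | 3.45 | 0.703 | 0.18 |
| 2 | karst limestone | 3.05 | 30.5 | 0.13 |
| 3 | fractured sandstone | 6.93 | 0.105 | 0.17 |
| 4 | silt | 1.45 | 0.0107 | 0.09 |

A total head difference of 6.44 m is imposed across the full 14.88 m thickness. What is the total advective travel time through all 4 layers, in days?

74.6

With flow normal to the layers, continuity requires the same specific discharge q through every layer.
Σ(b_i/K_i) = 3.45/0.703 + 3.05/30.5 + 6.93/0.105 + 1.45/0.0107 = 206.5 d.
q = Δh / Σ(b_i/K_i) = 6.44 / 206.5 = 0.03118 m/day.
In each layer the seepage velocity is v_i = q/n_i, so the layer transit time is t_i = b_i·n_i / q:
  layer 1 (fine sand): t_1 = 3.45 × 0.18 / 0.03118 = 19.91 d
  layer 2 (karst limestone): t_2 = 3.05 × 0.13 / 0.03118 = 12.72 d
  layer 3 (fractured sandstone): t_3 = 6.93 × 0.17 / 0.03118 = 37.78 d
  layer 4 (silt): t_4 = 1.45 × 0.09 / 0.03118 = 4.185 d
Total t = Σ t_i = 74.59 days.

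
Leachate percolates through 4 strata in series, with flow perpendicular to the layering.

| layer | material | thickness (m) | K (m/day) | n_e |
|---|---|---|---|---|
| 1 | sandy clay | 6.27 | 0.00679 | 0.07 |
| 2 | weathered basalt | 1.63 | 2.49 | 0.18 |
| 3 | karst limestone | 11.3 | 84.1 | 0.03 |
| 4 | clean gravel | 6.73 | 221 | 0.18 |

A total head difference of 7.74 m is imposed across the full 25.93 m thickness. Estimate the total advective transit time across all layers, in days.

With flow normal to the layers, continuity requires the same specific discharge q through every layer.
Σ(b_i/K_i) = 6.27/0.00679 + 1.63/2.49 + 11.3/84.1 + 6.73/221 = 924.2 d.
q = Δh / Σ(b_i/K_i) = 7.74 / 924.2 = 0.008374 m/day.
In each layer the seepage velocity is v_i = q/n_i, so the layer transit time is t_i = b_i·n_i / q:
  layer 1 (sandy clay): t_1 = 6.27 × 0.07 / 0.008374 = 52.41 d
  layer 2 (weathered basalt): t_2 = 1.63 × 0.18 / 0.008374 = 35.04 d
  layer 3 (karst limestone): t_3 = 11.3 × 0.03 / 0.008374 = 40.48 d
  layer 4 (clean gravel): t_4 = 6.73 × 0.18 / 0.008374 = 144.7 d
Total t = Σ t_i = 272.6 days.

273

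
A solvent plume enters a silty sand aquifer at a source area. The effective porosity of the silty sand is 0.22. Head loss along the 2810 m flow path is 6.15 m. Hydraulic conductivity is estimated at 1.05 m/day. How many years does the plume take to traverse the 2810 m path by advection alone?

737

Hydraulic gradient i = Δh / L = 6.15 / 2810 = 0.002189.
Darcy flux q = K · i = 1.050 × 0.002189 = 0.002298 m/day.
Seepage velocity v = q / n_e = 0.002298 / 0.22 = 0.01045 m/day.
Travel time t = L / v = 2810 / 0.01045 = 2.690e+05 days = 736.5 years.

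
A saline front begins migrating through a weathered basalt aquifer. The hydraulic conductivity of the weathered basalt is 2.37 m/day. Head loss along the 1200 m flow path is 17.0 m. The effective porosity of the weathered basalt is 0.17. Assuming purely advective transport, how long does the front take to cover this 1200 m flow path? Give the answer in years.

Hydraulic gradient i = Δh / L = 17.0 / 1200 = 0.01417.
Darcy flux q = K · i = 2.370 × 0.01417 = 0.03358 m/day.
Seepage velocity v = q / n_e = 0.03358 / 0.17 = 0.1975 m/day.
Travel time t = L / v = 1200 / 0.1975 = 6076 days = 16.64 years.

16.6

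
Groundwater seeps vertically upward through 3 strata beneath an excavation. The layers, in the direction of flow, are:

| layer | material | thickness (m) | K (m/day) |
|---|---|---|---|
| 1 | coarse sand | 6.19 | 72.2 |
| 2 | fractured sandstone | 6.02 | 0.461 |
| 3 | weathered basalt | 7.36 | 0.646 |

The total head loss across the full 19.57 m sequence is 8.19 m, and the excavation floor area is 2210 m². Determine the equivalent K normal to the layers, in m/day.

Flow is perpendicular to layering, so the layers act in series and the equivalent K is the thickness-weighted harmonic mean.
Total thickness L = 6.19 + 6.02 + 7.36 = 19.57 m.
Σ(b_i/K_i) = 6.19/72.2 + 6.02/0.461 + 7.36/0.646 = 24.54 d.
K_eq = L / Σ(b_i/K_i) = 19.57 / 24.54 = 0.7976 m/day.

0.798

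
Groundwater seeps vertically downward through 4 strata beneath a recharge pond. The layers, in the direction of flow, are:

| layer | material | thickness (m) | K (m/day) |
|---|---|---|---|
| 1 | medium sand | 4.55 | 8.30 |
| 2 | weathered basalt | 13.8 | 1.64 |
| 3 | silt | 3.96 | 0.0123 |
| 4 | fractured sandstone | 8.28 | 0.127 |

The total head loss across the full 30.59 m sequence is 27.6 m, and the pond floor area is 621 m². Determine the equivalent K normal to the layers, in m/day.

0.0772

Flow is perpendicular to layering, so the layers act in series and the equivalent K is the thickness-weighted harmonic mean.
Total thickness L = 4.55 + 13.8 + 3.96 + 8.28 = 30.59 m.
Σ(b_i/K_i) = 4.55/8.30 + 13.8/1.64 + 3.96/0.0123 + 8.28/0.127 = 396.1 d.
K_eq = L / Σ(b_i/K_i) = 30.59 / 396.1 = 0.07723 m/day.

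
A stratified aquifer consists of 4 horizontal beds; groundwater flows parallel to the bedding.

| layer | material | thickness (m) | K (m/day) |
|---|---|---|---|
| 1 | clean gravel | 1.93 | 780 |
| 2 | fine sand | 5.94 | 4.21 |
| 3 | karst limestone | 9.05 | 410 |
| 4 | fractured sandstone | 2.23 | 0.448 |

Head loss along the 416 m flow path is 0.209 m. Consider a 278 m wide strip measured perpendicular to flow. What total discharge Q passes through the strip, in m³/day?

732

Flow is parallel to layering, so each bed carries its own Darcy discharge and the transmissivities add.
Σ(K_i·b_i) = 780×1.93 + 4.21×5.94 + 410×9.05 + 0.448×2.23 = 5242 m²/day.
Hydraulic gradient i = Δh / L = 0.209 / 416 = 0.0005024.
Q = Σ(K_i·b_i) · W · i = 5242 × 278 × 0.0005024 = 732.1 m³/day.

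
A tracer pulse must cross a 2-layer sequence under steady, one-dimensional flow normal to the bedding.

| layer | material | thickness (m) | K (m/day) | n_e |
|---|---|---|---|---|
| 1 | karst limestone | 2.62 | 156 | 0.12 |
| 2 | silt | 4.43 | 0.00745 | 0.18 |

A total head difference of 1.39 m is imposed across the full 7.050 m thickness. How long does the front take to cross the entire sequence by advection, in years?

With flow normal to the layers, continuity requires the same specific discharge q through every layer.
Σ(b_i/K_i) = 2.62/156 + 4.43/0.00745 = 594.6 d.
q = Δh / Σ(b_i/K_i) = 1.39 / 594.6 = 0.002338 m/day.
In each layer the seepage velocity is v_i = q/n_i, so the layer transit time is t_i = b_i·n_i / q:
  layer 1 (karst limestone): t_1 = 2.62 × 0.12 / 0.002338 = 134.5 d
  layer 2 (silt): t_2 = 4.43 × 0.18 / 0.002338 = 341.1 d
Total t = Σ t_i = 475.6 days = 1.302 years.

1.30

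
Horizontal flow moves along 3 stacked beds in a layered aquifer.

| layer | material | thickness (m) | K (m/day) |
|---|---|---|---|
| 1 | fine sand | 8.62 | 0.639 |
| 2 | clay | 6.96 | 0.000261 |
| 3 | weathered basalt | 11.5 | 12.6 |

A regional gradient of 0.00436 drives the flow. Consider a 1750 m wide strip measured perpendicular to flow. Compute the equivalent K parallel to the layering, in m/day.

Flow is parallel to layering, so each bed carries its own Darcy discharge and the transmissivities add.
Σ(K_i·b_i) = 0.639×8.62 + 0.000261×6.96 + 12.6×11.5 = 150.4 m²/day.
Total thickness b = 27.08 m, so K_eq = Σ(K_i·b_i)/b = 5.554 m/day.

5.55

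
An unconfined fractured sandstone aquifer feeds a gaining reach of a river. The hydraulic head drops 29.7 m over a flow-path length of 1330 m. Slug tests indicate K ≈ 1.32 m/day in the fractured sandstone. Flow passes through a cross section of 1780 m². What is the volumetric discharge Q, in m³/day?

52.5

Hydraulic gradient i = Δh / L = 29.7 / 1330 = 0.02233.
Darcy's law: Q = K · A · i = 1.320 × 1780 × 0.02233 = 52.47 m³/day.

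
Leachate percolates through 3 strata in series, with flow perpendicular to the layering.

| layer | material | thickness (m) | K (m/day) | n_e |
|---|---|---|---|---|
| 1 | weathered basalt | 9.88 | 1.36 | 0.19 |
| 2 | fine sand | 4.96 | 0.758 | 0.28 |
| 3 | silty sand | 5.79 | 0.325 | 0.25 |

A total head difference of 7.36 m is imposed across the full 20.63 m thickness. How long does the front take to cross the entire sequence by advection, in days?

20.3

With flow normal to the layers, continuity requires the same specific discharge q through every layer.
Σ(b_i/K_i) = 9.88/1.36 + 4.96/0.758 + 5.79/0.325 = 31.62 d.
q = Δh / Σ(b_i/K_i) = 7.36 / 31.62 = 0.2327 m/day.
In each layer the seepage velocity is v_i = q/n_i, so the layer transit time is t_i = b_i·n_i / q:
  layer 1 (weathered basalt): t_1 = 9.88 × 0.19 / 0.2327 = 8.066 d
  layer 2 (fine sand): t_2 = 4.96 × 0.28 / 0.2327 = 5.967 d
  layer 3 (silty sand): t_3 = 5.79 × 0.25 / 0.2327 = 6.219 d
Total t = Σ t_i = 20.25 days.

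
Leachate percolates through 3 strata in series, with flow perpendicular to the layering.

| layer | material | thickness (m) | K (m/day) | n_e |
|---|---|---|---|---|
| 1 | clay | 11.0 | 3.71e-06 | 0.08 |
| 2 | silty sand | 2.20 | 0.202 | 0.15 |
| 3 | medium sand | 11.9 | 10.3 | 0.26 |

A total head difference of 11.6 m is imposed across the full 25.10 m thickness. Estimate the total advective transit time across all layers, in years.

3010

With flow normal to the layers, continuity requires the same specific discharge q through every layer.
Σ(b_i/K_i) = 11.0/3.71e-06 + 2.20/0.202 + 11.9/10.3 = 2.965e+06 d.
q = Δh / Σ(b_i/K_i) = 11.6 / 2.965e+06 = 3.912e-06 m/day.
In each layer the seepage velocity is v_i = q/n_i, so the layer transit time is t_i = b_i·n_i / q:
  layer 1 (clay): t_1 = 11.0 × 0.08 / 3.912e-06 = 2.249e+05 d
  layer 2 (silty sand): t_2 = 2.20 × 0.15 / 3.912e-06 = 84348 d
  layer 3 (medium sand): t_3 = 11.9 × 0.26 / 3.912e-06 = 7.908e+05 d
Total t = Σ t_i = 1.100e+06 days = 3012 years.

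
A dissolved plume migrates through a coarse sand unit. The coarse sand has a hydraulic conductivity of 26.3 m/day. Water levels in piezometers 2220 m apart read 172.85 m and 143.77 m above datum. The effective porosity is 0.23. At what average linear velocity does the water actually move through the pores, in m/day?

1.50

Hydraulic gradient i = (172.85 − 143.77) / 2220 = 29.08 / 2220 = 0.01310.
Darcy flux q = K · i = 26.30 × 0.01310 = 0.3445 m/day.
Seepage velocity v = q / n_e = 0.3445 / 0.23 = 1.498 m/day.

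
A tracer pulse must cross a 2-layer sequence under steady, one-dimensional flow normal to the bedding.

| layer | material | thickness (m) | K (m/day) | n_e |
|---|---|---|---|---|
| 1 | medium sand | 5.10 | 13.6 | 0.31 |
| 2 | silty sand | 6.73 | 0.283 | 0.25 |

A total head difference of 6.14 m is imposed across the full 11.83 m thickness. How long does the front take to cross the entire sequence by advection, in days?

12.8

With flow normal to the layers, continuity requires the same specific discharge q through every layer.
Σ(b_i/K_i) = 5.10/13.6 + 6.73/0.283 = 24.16 d.
q = Δh / Σ(b_i/K_i) = 6.14 / 24.16 = 0.2542 m/day.
In each layer the seepage velocity is v_i = q/n_i, so the layer transit time is t_i = b_i·n_i / q:
  layer 1 (medium sand): t_1 = 5.10 × 0.31 / 0.2542 = 6.220 d
  layer 2 (silty sand): t_2 = 6.73 × 0.25 / 0.2542 = 6.619 d
Total t = Σ t_i = 12.84 days.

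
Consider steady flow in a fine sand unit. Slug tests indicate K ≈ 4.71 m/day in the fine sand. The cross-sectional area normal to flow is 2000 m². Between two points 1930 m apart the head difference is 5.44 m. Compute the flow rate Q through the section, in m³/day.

Hydraulic gradient i = Δh / L = 5.44 / 1930 = 0.002819.
Darcy's law: Q = K · A · i = 4.710 × 2000 × 0.002819 = 26.55 m³/day.

26.6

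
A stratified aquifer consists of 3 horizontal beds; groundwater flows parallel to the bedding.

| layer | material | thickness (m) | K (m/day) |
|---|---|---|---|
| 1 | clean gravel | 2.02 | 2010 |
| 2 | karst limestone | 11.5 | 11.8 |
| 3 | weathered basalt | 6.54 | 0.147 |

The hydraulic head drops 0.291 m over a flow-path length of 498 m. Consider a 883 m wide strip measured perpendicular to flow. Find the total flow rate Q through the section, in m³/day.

2170

Flow is parallel to layering, so each bed carries its own Darcy discharge and the transmissivities add.
Σ(K_i·b_i) = 2010×2.02 + 11.8×11.5 + 0.147×6.54 = 4197 m²/day.
Hydraulic gradient i = Δh / L = 0.291 / 498 = 0.0005843.
Q = Σ(K_i·b_i) · W · i = 4197 × 883 × 0.0005843 = 2165 m³/day.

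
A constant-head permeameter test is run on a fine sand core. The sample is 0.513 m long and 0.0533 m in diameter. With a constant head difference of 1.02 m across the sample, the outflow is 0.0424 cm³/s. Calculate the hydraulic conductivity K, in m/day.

0.826

Cross-sectional area A = π·(d/2)² = π × (0.0533/2)² = 0.002231 m².
Convert discharge: 0.0424 cm³/s = 4.240e-08 m³/s.
Darcy's law rearranged: K = Q·L / (A·Δh) = 4.240e-08 × 0.513 / (0.002231 × 1.02) = 9.557e-06 m/s = 0.8258 m/day.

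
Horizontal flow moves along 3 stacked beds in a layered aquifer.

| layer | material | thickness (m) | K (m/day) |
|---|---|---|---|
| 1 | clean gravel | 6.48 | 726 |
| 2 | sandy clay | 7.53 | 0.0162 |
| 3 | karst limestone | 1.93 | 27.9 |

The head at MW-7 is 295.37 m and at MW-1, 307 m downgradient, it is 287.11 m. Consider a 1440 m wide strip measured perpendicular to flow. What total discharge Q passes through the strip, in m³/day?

184000

Flow is parallel to layering, so each bed carries its own Darcy discharge and the transmissivities add.
Σ(K_i·b_i) = 726×6.48 + 0.0162×7.53 + 27.9×1.93 = 4758 m²/day.
Hydraulic gradient i = (295.37 − 287.11) / 307 = 8.26 / 307 = 0.02691.
Q = Σ(K_i·b_i) · W · i = 4758 × 1440 × 0.02691 = 1.844e+05 m³/day.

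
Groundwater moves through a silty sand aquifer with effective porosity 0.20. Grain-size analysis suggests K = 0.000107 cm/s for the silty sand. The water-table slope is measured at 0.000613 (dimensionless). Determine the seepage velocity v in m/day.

0.000283

Convert K: 0.000107 cm/s × 864 = 0.09245 m/day.
Hydraulic gradient i = 0.000613.
Darcy flux q = K · i = 0.09245 × 0.0006130 = 5.667e-05 m/day.
Seepage velocity v = q / n_e = 5.667e-05 / 0.20 = 0.0002834 m/day.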